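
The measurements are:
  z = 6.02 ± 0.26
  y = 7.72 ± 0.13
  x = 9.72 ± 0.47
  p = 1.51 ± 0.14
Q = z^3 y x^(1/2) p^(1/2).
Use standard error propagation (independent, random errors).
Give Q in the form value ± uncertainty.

For a monomial Q ∝ z^3, y, x^(1/2), p^(1/2), fractional errors add in quadrature:
  (3·δz/z)² = (3×0.0432)² = 0.0168;  (1·δy/y)² = (1×0.0168)² = 0.000284;  (½·δx/x)² = (0.5×0.0484)² = 0.000585;  (½·δp/p)² = (0.5×0.0927)² = 0.00215
δQ/Q = √(0.0198) = 0.141
Q = 6450, so δQ = 0.141 × 6450 = 908.

6450 ± 908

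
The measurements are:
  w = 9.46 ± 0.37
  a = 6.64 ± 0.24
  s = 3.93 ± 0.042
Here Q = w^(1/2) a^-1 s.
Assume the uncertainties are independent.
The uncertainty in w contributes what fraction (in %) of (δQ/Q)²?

(δQ/Q)² = (½·δw/w)² + (-1·δa/a)² + (1·δs/s)²
  w term: (0.5×0.0391)² = 0.000382
  a term: (-1×0.0361)² = 0.00131
  s term: (1×0.0107)² = 0.000114
Total = 0.00180. Share from w = 0.000382/0.00180 = 0.212.

21.2%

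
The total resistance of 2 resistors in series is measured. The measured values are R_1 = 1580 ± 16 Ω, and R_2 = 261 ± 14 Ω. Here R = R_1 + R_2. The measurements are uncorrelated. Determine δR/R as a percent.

For a sum/difference, combine absolute errors in quadrature:
  (δR_1)² = 256;  (δR_2)² = 196
δR = √(452) = 21.3 Ω
R = 1840 Ω, so δR/R = 21.3/1840 = 0.0115.

1.15%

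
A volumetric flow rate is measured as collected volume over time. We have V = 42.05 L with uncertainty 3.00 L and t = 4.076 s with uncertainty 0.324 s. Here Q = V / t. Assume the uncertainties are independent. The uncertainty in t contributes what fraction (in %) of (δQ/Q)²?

(δQ/Q)² = (1·δV/V)² + (-1·δt/t)²
  V term: (1×0.0713)² = 0.00509
  t term: (-1×0.0795)² = 0.00632
Total = 0.0114. Share from t = 0.00632/0.0114 = 0.554.

55.4%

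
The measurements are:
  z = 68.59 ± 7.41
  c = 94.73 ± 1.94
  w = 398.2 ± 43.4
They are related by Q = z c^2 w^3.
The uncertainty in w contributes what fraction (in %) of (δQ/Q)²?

88.9%

(δQ/Q)² = (1·δz/z)² + (2·δc/c)² + (3·δw/w)²
  z term: (1×0.108)² = 0.0117
  c term: (2×0.0205)² = 0.00168
  w term: (3×0.109)² = 0.107
Total = 0.120. Share from w = 0.107/0.120 = 0.889.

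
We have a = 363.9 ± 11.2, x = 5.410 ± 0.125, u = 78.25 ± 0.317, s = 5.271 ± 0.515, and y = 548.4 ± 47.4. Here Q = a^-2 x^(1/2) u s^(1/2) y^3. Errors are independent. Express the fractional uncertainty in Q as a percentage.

Each factor contributes (exponent × relative error)² to (δQ/Q)²:
  (-2·δa/a)² = (-2×0.0308)² = 0.00379;  (½·δx/x)² = (0.5×0.0231)² = 0.000133;  (1·δu/u)² = (1×0.00405)² = 1.64e-05;  (½·δs/s)² = (0.5×0.0977)² = 0.00239;  (3·δy/y)² = (3×0.0864)² = 0.0672
δQ/Q = √(0.0736) = 0.271

27.1%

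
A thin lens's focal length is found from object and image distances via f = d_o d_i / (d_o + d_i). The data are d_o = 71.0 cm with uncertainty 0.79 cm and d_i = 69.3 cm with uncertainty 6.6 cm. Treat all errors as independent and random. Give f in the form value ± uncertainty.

∂f/∂d_o = (d_i/(d_o+d_i))² = 0.244;  ∂f/∂d_i = (d_o/(d_o+d_i))² = 0.256
δf = √((∂f/∂d_o · δd_o)² + (∂f/∂d_i · δd_i)²) = √(0.0371 + 2.86) = 1.70 cm
f = 35.1 cm.

35.1 ± 1.70 cm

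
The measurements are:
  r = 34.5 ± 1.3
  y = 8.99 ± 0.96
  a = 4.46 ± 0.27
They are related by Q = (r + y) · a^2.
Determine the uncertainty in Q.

Let u = r + y = 43.5. δu = √(δr² + δy²) = √(1.69 + 0.922) = 1.62, so δu/u = 0.0372.
Q is then a monomial in u, a:
δQ/Q = √((δu/u)² + (2·δa/a)²) = √(0.00138 + 0.0147) = 0.127
Q = 865, so δQ = 0.127 × 865 = 110.

110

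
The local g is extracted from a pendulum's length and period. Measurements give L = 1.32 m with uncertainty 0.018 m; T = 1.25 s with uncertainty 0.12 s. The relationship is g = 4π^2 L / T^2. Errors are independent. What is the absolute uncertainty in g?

6.42 m/s^2

Products/powers → add relative errors in quadrature, weighted by exponent:
  (1·δL/L)² = (1×0.0136)² = 0.000186;  (-2·δT/T)² = (-2×0.0960)² = 0.0369
δg/g = √(0.0370) = 0.192
g = 33.4 m/s^2, so δg = 0.192 × 33.4 = 6.42 m/s^2.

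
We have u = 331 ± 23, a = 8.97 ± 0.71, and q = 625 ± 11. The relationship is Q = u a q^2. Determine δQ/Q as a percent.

11.1%

For a monomial Q ∝ u, a, q^2, fractional errors add in quadrature:
  (1·δu/u)² = (1×0.0695)² = 0.00483;  (1·δa/a)² = (1×0.0792)² = 0.00627;  (2·δq/q)² = (2×0.0176)² = 0.00124
δQ/Q = √(0.0123) = 0.111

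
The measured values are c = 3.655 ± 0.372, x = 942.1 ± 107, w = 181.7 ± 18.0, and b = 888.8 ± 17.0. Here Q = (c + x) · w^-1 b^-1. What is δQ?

Let u = c + x = 945.8. δu = √(δc² + δx²) = √(0.138 + 11400) = 107, so δu/u = 0.113.
Q is then a monomial in u, w, b:
δQ/Q = √((δu/u)² + (-1·δw/w)² + (-1·δb/b)²) = √(0.0128 + 0.00981 + 0.000366) = 0.152
Q = 0.005856, so δQ = 0.152 × 0.005856 = 0.000888.

0.000888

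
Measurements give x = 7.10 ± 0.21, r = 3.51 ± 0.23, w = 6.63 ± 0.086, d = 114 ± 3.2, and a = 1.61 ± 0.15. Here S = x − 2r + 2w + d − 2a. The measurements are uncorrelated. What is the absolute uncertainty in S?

3.26

Sums and differences: (δS)² = Σ (cᵢ δxᵢ)².
  (δx)² = 0.0441;  (2·δr)² = 0.212;  (2·δw)² = 0.0296;  (δd)² = 10.2;  (2·δa)² = 0.0900
δS = √(10.6) = 3.26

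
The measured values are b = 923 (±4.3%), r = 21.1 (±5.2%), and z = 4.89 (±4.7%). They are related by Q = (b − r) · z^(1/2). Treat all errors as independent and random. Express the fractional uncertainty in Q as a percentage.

Let u = b − r = 902. δu = √(δb² + δr²) = √(1580 + 1.20) = 39.7, so δu/u = 0.0440.
Q is then a monomial in u, z:
δQ/Q = √((δu/u)² + (½·δz/z)²) = √(0.00194 + 0.000552) = 0.0499

4.99%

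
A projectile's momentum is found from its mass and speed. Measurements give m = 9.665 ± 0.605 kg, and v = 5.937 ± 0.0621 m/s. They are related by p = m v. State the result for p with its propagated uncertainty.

57.38 ± 3.64 kg·m/s

Since p is a product/quotient, work with relative uncertainties:
  (1·δm/m)² = (1×0.0626)² = 0.00392;  (1·δv/v)² = (1×0.0105)² = 0.000109
δp/p = √(0.00403) = 0.0635
p = 57.38 kg·m/s, so δp = 0.0635 × 57.38 = 3.64 kg·m/s.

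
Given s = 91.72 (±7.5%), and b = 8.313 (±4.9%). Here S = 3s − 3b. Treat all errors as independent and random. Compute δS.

For a sum/difference, combine absolute errors in quadrature:
  (3·δs)² = 426;  (3·δb)² = 1.49
δS = √(427) = 20.7

20.7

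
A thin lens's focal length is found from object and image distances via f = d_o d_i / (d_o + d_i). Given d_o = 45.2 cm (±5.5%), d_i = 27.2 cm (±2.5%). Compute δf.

∂f/∂d_o = (d_i/(d_o+d_i))² = 0.141;  ∂f/∂d_i = (d_o/(d_o+d_i))² = 0.390
δf = √((∂f/∂d_o · δd_o)² + (∂f/∂d_i · δd_i)²) = √(0.123 + 0.0702) = 0.440 cm

0.440 cm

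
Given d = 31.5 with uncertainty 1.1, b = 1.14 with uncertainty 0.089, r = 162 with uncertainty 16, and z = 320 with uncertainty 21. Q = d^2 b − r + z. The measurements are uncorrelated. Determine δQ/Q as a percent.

9.42%

Let p = d^2·b = 1130. δp/p = √((2·δd/d)² + (1·δb/b)²) = √(0.00488 + 0.00609) = 0.105, so δp = 118.
Q = p − r + z: δQ = √(δp² + δr² + δz²) = √(14000 + 256 + 441) = 121
Q = 1290, so δQ/Q = 121/1290 = 0.0942.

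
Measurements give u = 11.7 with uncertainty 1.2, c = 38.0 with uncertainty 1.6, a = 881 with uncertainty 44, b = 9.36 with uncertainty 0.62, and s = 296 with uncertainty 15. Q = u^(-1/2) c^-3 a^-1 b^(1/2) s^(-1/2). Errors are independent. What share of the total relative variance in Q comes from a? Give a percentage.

10.9%

(δQ/Q)² = (−½·δu/u)² + (-3·δc/c)² + (-1·δa/a)² + (½·δb/b)² + (−½·δs/s)²
  u term: (-0.5×0.103)² = 0.00263
  c term: (-3×0.0421)² = 0.0160
  a term: (-1×0.0499)² = 0.00249
  b term: (0.5×0.0662)² = 0.00110
  s term: (-0.5×0.0507)² = 0.000642
Total = 0.0228. Share from a = 0.00249/0.0228 = 0.109.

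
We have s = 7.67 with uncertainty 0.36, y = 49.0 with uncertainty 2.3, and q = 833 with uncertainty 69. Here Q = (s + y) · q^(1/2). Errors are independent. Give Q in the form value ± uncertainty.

1640 ± 95.4

Let u = s + y = 56.7. δu = √(δs² + δy²) = √(0.130 + 5.29) = 2.33, so δu/u = 0.0411.
Q is then a monomial in u, q:
δQ/Q = √((δu/u)² + (½·δq/q)²) = √(0.00169 + 0.00172) = 0.0583
Q = 1640, so δQ = 0.0583 × 1640 = 95.4.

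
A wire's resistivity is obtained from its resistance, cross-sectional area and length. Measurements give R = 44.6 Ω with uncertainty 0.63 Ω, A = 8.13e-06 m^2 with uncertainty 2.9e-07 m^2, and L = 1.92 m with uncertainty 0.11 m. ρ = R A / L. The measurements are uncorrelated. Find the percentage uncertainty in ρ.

For a monomial ρ ∝ R, A, L^-1, fractional errors add in quadrature:
  (1·δR/R)² = (1×0.0141)² = 0.000200;  (1·δA/A)² = (1×0.0357)² = 0.00127;  (-1·δL/L)² = (-1×0.0573)² = 0.00328
δρ/ρ = √(0.00475) = 0.0690

6.90%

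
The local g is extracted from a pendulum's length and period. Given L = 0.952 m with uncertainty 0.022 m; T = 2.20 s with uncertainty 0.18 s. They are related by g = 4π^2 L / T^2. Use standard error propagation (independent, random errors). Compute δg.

1.28 m/s^2

For a monomial g ∝ L, T^-2, fractional errors add in quadrature:
  (1·δL/L)² = (1×0.0231)² = 0.000534;  (-2·δT/T)² = (-2×0.0818)² = 0.0268
δg/g = √(0.0273) = 0.165
g = 7.77 m/s^2, so δg = 0.165 × 7.77 = 1.28 m/s^2.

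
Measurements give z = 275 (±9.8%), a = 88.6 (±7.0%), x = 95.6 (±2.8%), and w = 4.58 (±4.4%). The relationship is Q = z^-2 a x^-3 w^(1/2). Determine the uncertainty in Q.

6.47e-10

Since Q is a product/quotient, work with relative uncertainties:
  (-2·δz/z)² = (-2×0.0980)² = 0.0384;  (1·δa/a)² = (1×0.0700)² = 0.00490;  (-3·δx/x)² = (-3×0.0280)² = 0.00706;  (½·δw/w)² = (0.5×0.0440)² = 0.000484
δQ/Q = √(0.0509) = 0.226
Q = 2.87e-09, so δQ = 0.226 × 2.87e-09 = 6.47e-10.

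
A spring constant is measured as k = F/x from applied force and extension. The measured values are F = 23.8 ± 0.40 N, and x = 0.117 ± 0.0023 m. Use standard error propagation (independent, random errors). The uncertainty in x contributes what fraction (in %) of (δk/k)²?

(δk/k)² = (1·δF/F)² + (-1·δx/x)²
  F term: (1×0.0168)² = 0.000282
  x term: (-1×0.0197)² = 0.000386
Total = 0.000669. Share from x = 0.000386/0.000669 = 0.578.

57.8%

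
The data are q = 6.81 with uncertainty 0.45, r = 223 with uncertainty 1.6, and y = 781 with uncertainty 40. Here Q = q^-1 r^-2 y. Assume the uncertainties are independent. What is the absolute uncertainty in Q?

For a monomial Q ∝ q^-1, r^-2, y, fractional errors add in quadrature:
  (-1·δq/q)² = (-1×0.0661)² = 0.00437;  (-2·δr/r)² = (-2×0.00717)² = 0.000206;  (1·δy/y)² = (1×0.0512)² = 0.00262
δQ/Q = √(0.00720) = 0.0848
Q = 0.00231, so δQ = 0.0848 × 0.00231 = 0.000196.

0.000196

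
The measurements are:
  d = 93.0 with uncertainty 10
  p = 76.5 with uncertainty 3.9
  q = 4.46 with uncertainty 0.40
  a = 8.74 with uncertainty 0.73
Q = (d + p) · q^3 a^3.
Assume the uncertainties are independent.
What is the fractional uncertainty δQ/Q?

Let u = d + p = 170. δu = √(δd² + δp²) = √(100 + 15.2) = 10.7, so δu/u = 0.0633.
Q is then a monomial in u, q, a:
δQ/Q = √((δu/u)² + (3·δq/q)² + (3·δa/a)²) = √(0.00401 + 0.0724 + 0.0628) = 0.373

0.373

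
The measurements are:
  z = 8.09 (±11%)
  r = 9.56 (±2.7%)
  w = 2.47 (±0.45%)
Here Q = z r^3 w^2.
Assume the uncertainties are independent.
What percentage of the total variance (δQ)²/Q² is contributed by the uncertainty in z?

(δQ/Q)² = (1·δz/z)² + (3·δr/r)² + (2·δw/w)²
  z term: (1×0.110)² = 0.0121
  r term: (3×0.0270)² = 0.00656
  w term: (2×0.00450)² = 8.1e-05
Total = 0.0187. Share from z = 0.0121/0.0187 = 0.646.

64.6%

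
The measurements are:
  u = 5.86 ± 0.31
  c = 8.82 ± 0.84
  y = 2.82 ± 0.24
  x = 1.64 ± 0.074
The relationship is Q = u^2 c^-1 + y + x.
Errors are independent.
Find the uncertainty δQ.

0.608

Let p = u^2·c^-1 = 3.89. δp/p = √((2·δu/u)² + (-1·δc/c)²) = √(0.0112 + 0.00907) = 0.142, so δp = 0.554.
Q = p + y + x: δQ = √(δp² + δy² + δx²) = √(0.307 + 0.0576 + 0.00548) = 0.608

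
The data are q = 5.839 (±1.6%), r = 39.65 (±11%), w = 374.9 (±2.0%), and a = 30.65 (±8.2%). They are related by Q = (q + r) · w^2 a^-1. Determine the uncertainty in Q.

Let u = q + r = 45.49. δu = √(δq² + δr²) = √(0.00873 + 19.0) = 4.36, so δu/u = 0.0959.
Q is then a monomial in u, w, a:
δQ/Q = √((δu/u)² + (2·δw/w)² + (-1·δa/a)²) = √(0.00920 + 0.00160 + 0.00672) = 0.132
Q = 208600, so δQ = 0.132 × 208600 = 27600.

27600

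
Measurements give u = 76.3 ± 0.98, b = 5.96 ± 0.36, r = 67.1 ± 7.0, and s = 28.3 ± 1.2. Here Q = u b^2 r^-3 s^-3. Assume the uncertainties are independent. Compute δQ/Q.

Relative error in a monomial: (δQ/Q)² = Σ (nᵢ · δxᵢ/xᵢ)².
  (1·δu/u)² = (1×0.0128)² = 0.000165;  (2·δb/b)² = (2×0.0604)² = 0.0146;  (-3·δr/r)² = (-3×0.104)² = 0.0979;  (-3·δs/s)² = (-3×0.0424)² = 0.0162
δQ/Q = √(0.129) = 0.359

0.359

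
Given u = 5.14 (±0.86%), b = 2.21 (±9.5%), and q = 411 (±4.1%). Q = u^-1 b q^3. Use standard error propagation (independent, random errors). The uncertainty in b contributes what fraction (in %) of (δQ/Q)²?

(δQ/Q)² = (-1·δu/u)² + (1·δb/b)² + (3·δq/q)²
  u term: (-1×0.00860)² = 7.4e-05
  b term: (1×0.0950)² = 0.00903
  q term: (3×0.0410)² = 0.0151
Total = 0.0242. Share from b = 0.00903/0.0242 = 0.373.

37.3%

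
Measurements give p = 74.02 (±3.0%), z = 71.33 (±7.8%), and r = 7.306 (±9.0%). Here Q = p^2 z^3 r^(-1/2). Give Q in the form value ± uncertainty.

Since Q is a product/quotient, work with relative uncertainties:
  (2·δp/p)² = (2×0.0300)² = 0.00360;  (3·δz/z)² = (3×0.0780)² = 0.0548;  (−½·δr/r)² = (-0.5×0.0900)² = 0.00202
δQ/Q = √(0.0604) = 0.246
Q = 7.357e+08, so δQ = 0.246 × 7.357e+08 = 1.81e+08.

(7.357 ± 1.81) × 10^8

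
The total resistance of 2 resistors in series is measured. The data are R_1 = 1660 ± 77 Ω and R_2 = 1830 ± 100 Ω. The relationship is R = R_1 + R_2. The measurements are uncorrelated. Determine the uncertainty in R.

126 Ω

For a sum/difference, combine absolute errors in quadrature:
  (δR_1)² = 5930;  (δR_2)² = 10000
δR = √(15900) = 126 Ω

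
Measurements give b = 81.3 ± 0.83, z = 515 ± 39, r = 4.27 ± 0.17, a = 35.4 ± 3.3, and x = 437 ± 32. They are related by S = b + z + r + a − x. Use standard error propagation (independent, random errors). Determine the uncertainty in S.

50.6

Sums and differences: (δS)² = Σ (cᵢ δxᵢ)².
  (δb)² = 0.689;  (δz)² = 1520;  (δr)² = 0.0289;  (δa)² = 10.9;  (δx)² = 1020
δS = √(2560) = 50.6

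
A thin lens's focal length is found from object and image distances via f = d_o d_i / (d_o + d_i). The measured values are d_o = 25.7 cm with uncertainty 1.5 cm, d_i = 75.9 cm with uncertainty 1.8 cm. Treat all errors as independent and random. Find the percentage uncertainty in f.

∂f/∂d_o = (d_i/(d_o+d_i))² = 0.558;  ∂f/∂d_i = (d_o/(d_o+d_i))² = 0.0640
δf = √((∂f/∂d_o · δd_o)² + (∂f/∂d_i · δd_i)²) = √(0.701 + 0.0133) = 0.845 cm
f = 19.2 cm, so δf/f = 0.845/19.2 = 0.0440.

4.40%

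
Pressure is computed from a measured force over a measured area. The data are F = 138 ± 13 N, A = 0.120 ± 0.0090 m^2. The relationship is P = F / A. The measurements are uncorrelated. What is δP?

Products/powers → add relative errors in quadrature, weighted by exponent:
  (1·δF/F)² = (1×0.0942)² = 0.00887;  (-1·δA/A)² = (-1×0.0750)² = 0.00562
δP/P = √(0.0145) = 0.120
P = 1150 Pa, so δP = 0.120 × 1150 = 138 Pa.

138 Pa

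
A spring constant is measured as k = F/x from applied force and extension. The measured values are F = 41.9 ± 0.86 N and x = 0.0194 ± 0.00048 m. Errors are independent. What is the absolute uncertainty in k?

69.4 N/m

k is a product of powers, so relative uncertainties combine in quadrature:
  (1·δF/F)² = (1×0.0205)² = 0.000421;  (-1·δx/x)² = (-1×0.0247)² = 0.000612
δk/k = √(0.00103) = 0.0321
k = 2160 N/m, so δk = 0.0321 × 2160 = 69.4 N/m.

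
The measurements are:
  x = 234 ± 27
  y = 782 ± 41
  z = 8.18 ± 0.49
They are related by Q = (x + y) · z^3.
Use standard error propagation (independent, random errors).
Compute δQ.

Let u = x + y = 1020. δu = √(δx² + δy²) = √(729 + 1680) = 49.1, so δu/u = 0.0483.
Q is then a monomial in u, z:
δQ/Q = √((δu/u)² + (3·δz/z)²) = √(0.00233 + 0.0323) = 0.186
Q = 5.56e+05, so δQ = 0.186 × 5.56e+05 = 1.03e+05.

1.03e+05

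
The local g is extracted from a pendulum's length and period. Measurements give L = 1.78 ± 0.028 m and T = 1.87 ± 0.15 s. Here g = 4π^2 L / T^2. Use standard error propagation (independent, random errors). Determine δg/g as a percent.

Relative error in a monomial: (δg/g)² = Σ (nᵢ · δxᵢ/xᵢ)².
  (1·δL/L)² = (1×0.0157)² = 0.000247;  (-2·δT/T)² = (-2×0.0802)² = 0.0257
δg/g = √(0.0260) = 0.161

16.1%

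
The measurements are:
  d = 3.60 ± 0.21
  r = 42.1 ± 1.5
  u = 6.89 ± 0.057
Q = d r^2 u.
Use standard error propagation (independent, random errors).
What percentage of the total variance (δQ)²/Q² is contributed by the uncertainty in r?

(δQ/Q)² = (1·δd/d)² + (2·δr/r)² + (1·δu/u)²
  d term: (1×0.0583)² = 0.00340
  r term: (2×0.0356)² = 0.00508
  u term: (1×0.00827)² = 6.84e-05
Total = 0.00855. Share from r = 0.00508/0.00855 = 0.594.

59.4%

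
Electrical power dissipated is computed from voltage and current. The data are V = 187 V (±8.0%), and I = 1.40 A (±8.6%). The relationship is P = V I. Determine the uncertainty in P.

30.8 W

P is a product of powers, so relative uncertainties combine in quadrature:
  (1·δV/V)² = (1×0.0800)² = 0.00640;  (1·δI/I)² = (1×0.0860)² = 0.00740
δP/P = √(0.0138) = 0.117
P = 262 W, so δP = 0.117 × 262 = 30.8 W.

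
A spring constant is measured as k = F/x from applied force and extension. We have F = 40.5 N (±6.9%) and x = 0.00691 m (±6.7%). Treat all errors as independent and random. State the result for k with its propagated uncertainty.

5860 ± 564 N/m

Products/powers → add relative errors in quadrature, weighted by exponent:
  (1·δF/F)² = (1×0.0690)² = 0.00476;  (-1·δx/x)² = (-1×0.0670)² = 0.00449
δk/k = √(0.00925) = 0.0962
k = 5860 N/m, so δk = 0.0962 × 5860 = 564 N/m.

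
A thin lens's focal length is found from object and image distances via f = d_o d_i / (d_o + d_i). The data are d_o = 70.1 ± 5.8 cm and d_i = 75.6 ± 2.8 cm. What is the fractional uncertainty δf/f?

0.0465

∂f/∂d_o = (d_i/(d_o+d_i))² = 0.269;  ∂f/∂d_i = (d_o/(d_o+d_i))² = 0.231
δf = √((∂f/∂d_o · δd_o)² + (∂f/∂d_i · δd_i)²) = √(2.44 + 0.420) = 1.69 cm
f = 36.4 cm, so δf/f = 1.69/36.4 = 0.0465.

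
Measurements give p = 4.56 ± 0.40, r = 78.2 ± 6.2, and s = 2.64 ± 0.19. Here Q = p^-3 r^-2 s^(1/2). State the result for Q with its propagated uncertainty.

Since Q is a product/quotient, work with relative uncertainties:
  (-3·δp/p)² = (-3×0.0877)² = 0.0693;  (-2·δr/r)² = (-2×0.0793)² = 0.0251;  (½·δs/s)² = (0.5×0.0720)² = 0.00129
δQ/Q = √(0.0957) = 0.309
Q = 2.8e-06, so δQ = 0.309 × 2.8e-06 = 8.67e-07.

(2.80 ± 0.867) × 10^-6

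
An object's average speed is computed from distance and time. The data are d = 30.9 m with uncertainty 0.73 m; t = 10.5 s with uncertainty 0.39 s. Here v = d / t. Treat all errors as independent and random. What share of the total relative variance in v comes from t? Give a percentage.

71.2%

(δv/v)² = (1·δd/d)² + (-1·δt/t)²
  d term: (1×0.0236)² = 0.000558
  t term: (-1×0.0371)² = 0.00138
Total = 0.00194. Share from t = 0.00138/0.00194 = 0.712.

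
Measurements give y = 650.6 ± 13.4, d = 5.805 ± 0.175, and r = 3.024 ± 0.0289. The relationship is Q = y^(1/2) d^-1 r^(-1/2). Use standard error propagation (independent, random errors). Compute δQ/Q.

Since Q is a product/quotient, work with relative uncertainties:
  (½·δy/y)² = (0.5×0.0206)² = 0.000106;  (-1·δd/d)² = (-1×0.0301)² = 0.000909;  (−½·δr/r)² = (-0.5×0.00956)² = 2.28e-05
δQ/Q = √(0.00104) = 0.0322

0.0322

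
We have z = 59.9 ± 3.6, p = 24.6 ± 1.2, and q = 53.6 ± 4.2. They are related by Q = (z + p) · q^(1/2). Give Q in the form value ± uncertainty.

619 ± 36.9

Let u = z + p = 84.5. δu = √(δz² + δp²) = √(13.0 + 1.44) = 3.79, so δu/u = 0.0449.
Q is then a monomial in u, q:
δQ/Q = √((δu/u)² + (½·δq/q)²) = √(0.00202 + 0.00154) = 0.0596
Q = 619, so δQ = 0.0596 × 619 = 36.9.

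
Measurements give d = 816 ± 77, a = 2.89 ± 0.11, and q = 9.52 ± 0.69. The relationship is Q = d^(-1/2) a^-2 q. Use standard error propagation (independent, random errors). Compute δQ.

0.00460

Products/powers → add relative errors in quadrature, weighted by exponent:
  (−½·δd/d)² = (-0.5×0.0944)² = 0.00223;  (-2·δa/a)² = (-2×0.0381)² = 0.00579;  (1·δq/q)² = (1×0.0725)² = 0.00525
δQ/Q = √(0.0133) = 0.115
Q = 0.0399, so δQ = 0.115 × 0.0399 = 0.00460.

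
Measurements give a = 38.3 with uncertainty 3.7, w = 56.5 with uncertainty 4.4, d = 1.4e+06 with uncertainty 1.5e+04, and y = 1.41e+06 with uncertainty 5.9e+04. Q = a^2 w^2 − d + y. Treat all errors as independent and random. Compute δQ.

1.16e+06

Let p = a^2·w^2 = 4.68e+06. δp/p = √((2·δa/a)² + (2·δw/w)²) = √(0.0373 + 0.0243) = 0.248, so δp = 1.16e+06.
Q = p − d + y: δQ = √(δp² + δd² + δy²) = √(1.35e+12 + 2.25e+08 + 3.48e+09) = 1.16e+06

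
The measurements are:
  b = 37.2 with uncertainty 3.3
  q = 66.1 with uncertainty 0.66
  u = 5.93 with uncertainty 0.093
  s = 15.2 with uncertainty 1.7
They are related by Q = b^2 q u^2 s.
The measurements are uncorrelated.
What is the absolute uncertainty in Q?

Q is a product of powers, so relative uncertainties combine in quadrature:
  (2·δb/b)² = (2×0.0887)² = 0.0315;  (1·δq/q)² = (1×0.00998)² = 9.97e-05;  (2·δu/u)² = (2×0.0157)² = 0.000984;  (1·δs/s)² = (1×0.112)² = 0.0125
δQ/Q = √(0.0451) = 0.212
Q = 4.89e+07, so δQ = 0.212 × 4.89e+07 = 1.04e+07.

1.04e+07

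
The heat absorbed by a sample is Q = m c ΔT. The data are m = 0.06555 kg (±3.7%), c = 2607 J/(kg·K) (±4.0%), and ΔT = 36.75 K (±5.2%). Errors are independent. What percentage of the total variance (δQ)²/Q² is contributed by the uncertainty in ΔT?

47.7%

(δQ/Q)² = (1·δm/m)² + (1·δc/c)² + (1·δΔT/ΔT)²
  m term: (1×0.0370)² = 0.00137
  c term: (1×0.0400)² = 0.00160
  ΔT term: (1×0.0520)² = 0.00270
Total = 0.00567. Share from ΔT = 0.00270/0.00567 = 0.477.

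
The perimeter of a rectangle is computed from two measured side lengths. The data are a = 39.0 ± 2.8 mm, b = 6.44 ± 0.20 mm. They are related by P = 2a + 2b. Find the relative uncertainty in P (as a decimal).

Sums and differences: (δP)² = Σ (cᵢ δxᵢ)².
  (2·δa)² = 31.4;  (2·δb)² = 0.160
δP = √(31.5) = 5.61 mm
P = 90.9 mm, so δP/P = 5.61/90.9 = 0.0618.

0.0618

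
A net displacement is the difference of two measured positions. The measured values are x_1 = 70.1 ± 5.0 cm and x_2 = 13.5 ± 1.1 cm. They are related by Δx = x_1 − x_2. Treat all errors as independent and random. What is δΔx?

Δx is a linear combination, so absolute uncertainties add in quadrature:
  (δx_1)² = 25.0;  (δx_2)² = 1.21
δΔx = √(26.2) = 5.12 cm

5.12 cm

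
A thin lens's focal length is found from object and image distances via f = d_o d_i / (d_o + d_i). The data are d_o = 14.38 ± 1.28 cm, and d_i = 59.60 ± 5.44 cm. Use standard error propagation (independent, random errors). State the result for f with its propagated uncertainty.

∂f/∂d_o = (d_i/(d_o+d_i))² = 0.649;  ∂f/∂d_i = (d_o/(d_o+d_i))² = 0.0378
δf = √((∂f/∂d_o · δd_o)² + (∂f/∂d_i · δd_i)²) = √(0.690 + 0.0422) = 0.856 cm
f = 11.58 cm.

11.58 ± 0.856 cm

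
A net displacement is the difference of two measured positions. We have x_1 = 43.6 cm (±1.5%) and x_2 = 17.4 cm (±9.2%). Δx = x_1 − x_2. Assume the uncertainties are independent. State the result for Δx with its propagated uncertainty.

26.2 ± 1.73 cm

Each term contributes (cᵢ δxᵢ)² to (δΔx)²:
  (δx_1)² = 0.428;  (δx_2)² = 2.56
δΔx = √(2.99) = 1.73 cm
Δx = 26.2 cm.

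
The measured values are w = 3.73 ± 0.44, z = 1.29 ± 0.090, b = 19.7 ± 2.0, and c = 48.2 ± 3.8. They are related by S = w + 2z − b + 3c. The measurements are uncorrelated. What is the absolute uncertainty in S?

Absolute uncertainties add in quadrature for a linear combination:
  (δw)² = 0.194;  (2·δz)² = 0.0324;  (δb)² = 4.00;  (3·δc)² = 130
δS = √(134) = 11.6

11.6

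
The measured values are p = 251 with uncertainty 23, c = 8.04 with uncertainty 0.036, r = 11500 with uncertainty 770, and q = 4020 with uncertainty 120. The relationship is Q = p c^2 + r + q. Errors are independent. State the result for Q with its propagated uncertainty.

31700 ± 1680

Let w = p·c^2 = 16200. δw/w = √((1·δp/p)² + (2·δc/c)²) = √(0.00840 + 8.02e-05) = 0.0921, so δw = 1490.
Q = w + r + q: δQ = √(δw² + δr² + δq²) = √(2.23e+06 + 5.93e+05 + 14400) = 1680
Q = 31700.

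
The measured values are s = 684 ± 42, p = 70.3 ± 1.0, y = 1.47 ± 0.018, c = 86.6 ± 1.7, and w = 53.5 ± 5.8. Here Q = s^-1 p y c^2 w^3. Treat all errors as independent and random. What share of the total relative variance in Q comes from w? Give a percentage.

(δQ/Q)² = (-1·δs/s)² + (1·δp/p)² + (1·δy/y)² + (2·δc/c)² + (3·δw/w)²
  s term: (-1×0.0614)² = 0.00377
  p term: (1×0.0142)² = 0.000202
  y term: (1×0.0122)² = 0.000150
  c term: (2×0.0196)² = 0.00154
  w term: (3×0.108)² = 0.106
Total = 0.111. Share from w = 0.106/0.111 = 0.949.

94.9%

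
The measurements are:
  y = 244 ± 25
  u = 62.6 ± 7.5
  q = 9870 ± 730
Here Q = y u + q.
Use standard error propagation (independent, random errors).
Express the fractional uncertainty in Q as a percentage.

10.0%

Let p = y·u = 15300. δp/p = √((1·δy/y)² + (1·δu/u)²) = √(0.0105 + 0.0144) = 0.158, so δp = 2410.
Q = p + q: δQ = √(δp² + δq²) = √(5.8e+06 + 5.33e+05) = 2520
Q = 25100, so δQ/Q = 2520/25100 = 0.100.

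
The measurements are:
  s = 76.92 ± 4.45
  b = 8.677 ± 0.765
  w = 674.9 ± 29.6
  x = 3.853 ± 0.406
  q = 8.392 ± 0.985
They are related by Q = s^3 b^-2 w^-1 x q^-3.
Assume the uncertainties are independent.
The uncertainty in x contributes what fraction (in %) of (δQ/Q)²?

5.60%

(δQ/Q)² = (3·δs/s)² + (-2·δb/b)² + (-1·δw/w)² + (1·δx/x)² + (-3·δq/q)²
  s term: (3×0.0579)² = 0.0301
  b term: (-2×0.0882)² = 0.0311
  w term: (-1×0.0439)² = 0.00192
  x term: (1×0.105)² = 0.0111
  q term: (-3×0.117)² = 0.124
Total = 0.198. Share from x = 0.0111/0.198 = 0.0560.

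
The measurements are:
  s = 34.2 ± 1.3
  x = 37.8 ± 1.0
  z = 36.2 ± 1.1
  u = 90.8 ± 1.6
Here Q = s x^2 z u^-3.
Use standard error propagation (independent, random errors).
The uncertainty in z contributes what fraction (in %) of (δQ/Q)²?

11.6%

(δQ/Q)² = (1·δs/s)² + (2·δx/x)² + (1·δz/z)² + (-3·δu/u)²
  s term: (1×0.0380)² = 0.00144
  x term: (2×0.0265)² = 0.00280
  z term: (1×0.0304)² = 0.000923
  u term: (-3×0.0176)² = 0.00279
Total = 0.00796. Share from z = 0.000923/0.00796 = 0.116.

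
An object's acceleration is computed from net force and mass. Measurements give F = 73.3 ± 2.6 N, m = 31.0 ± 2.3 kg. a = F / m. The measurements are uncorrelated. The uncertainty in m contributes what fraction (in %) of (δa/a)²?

81.4%

(δa/a)² = (1·δF/F)² + (-1·δm/m)²
  F term: (1×0.0355)² = 0.00126
  m term: (-1×0.0742)² = 0.00550
Total = 0.00676. Share from m = 0.00550/0.00676 = 0.814.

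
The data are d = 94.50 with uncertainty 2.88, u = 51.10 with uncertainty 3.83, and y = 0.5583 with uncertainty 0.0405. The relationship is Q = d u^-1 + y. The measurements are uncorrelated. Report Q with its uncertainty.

Let p = d·u^-1 = 1.849. δp/p = √((1·δd/d)² + (-1·δu/u)²) = √(0.000929 + 0.00562) = 0.0809, so δp = 0.150.
Q = p + y: δQ = √(δp² + δy²) = √(0.0224 + 0.00164) = 0.155
Q = 2.408.

2.408 ± 0.155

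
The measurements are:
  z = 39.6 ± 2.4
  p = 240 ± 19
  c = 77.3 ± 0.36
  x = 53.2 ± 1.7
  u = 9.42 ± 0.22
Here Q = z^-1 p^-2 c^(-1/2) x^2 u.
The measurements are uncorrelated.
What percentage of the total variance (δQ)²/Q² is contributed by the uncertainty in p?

75.1%

(δQ/Q)² = (-1·δz/z)² + (-2·δp/p)² + (−½·δc/c)² + (2·δx/x)² + (1·δu/u)²
  z term: (-1×0.0606)² = 0.00367
  p term: (-2×0.0792)² = 0.0251
  c term: (-0.5×0.00466)² = 5.42e-06
  x term: (2×0.0320)² = 0.00408
  u term: (1×0.0234)² = 0.000545
Total = 0.0334. Share from p = 0.0251/0.0334 = 0.751.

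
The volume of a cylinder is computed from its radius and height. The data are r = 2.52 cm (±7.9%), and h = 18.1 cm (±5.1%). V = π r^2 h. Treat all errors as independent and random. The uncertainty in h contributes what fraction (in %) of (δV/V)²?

(δV/V)² = (2·δr/r)² + (1·δh/h)²
  r term: (2×0.0790)² = 0.0250
  h term: (1×0.0510)² = 0.00260
Total = 0.0276. Share from h = 0.00260/0.0276 = 0.0944.

9.44%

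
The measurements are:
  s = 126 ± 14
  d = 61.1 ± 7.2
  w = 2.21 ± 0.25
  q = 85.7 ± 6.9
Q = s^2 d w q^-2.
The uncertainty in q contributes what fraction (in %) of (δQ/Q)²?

(δQ/Q)² = (2·δs/s)² + (1·δd/d)² + (1·δw/w)² + (-2·δq/q)²
  s term: (2×0.111)² = 0.0494
  d term: (1×0.118)² = 0.0139
  w term: (1×0.113)² = 0.0128
  q term: (-2×0.0805)² = 0.0259
Total = 0.102. Share from q = 0.0259/0.102 = 0.254.

25.4%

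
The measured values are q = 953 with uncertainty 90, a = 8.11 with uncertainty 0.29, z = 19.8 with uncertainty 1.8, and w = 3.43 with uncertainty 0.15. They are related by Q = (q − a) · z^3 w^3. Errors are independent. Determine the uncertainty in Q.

9.39e+07

Let u = q − a = 945. δu = √(δq² + δa²) = √(8100 + 0.0841) = 90.0, so δu/u = 0.0952.
Q is then a monomial in u, z, w:
δQ/Q = √((δu/u)² + (3·δz/z)² + (3·δw/w)²) = √(0.00907 + 0.0744 + 0.0172) = 0.317
Q = 2.96e+08, so δQ = 0.317 × 2.96e+08 = 9.39e+07.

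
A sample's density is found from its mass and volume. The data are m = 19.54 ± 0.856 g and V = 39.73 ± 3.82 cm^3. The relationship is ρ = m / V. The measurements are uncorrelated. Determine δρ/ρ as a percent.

10.6%

ρ is a product of powers, so relative uncertainties combine in quadrature:
  (1·δm/m)² = (1×0.0438)² = 0.00192;  (-1·δV/V)² = (-1×0.0961)² = 0.00924
δρ/ρ = √(0.0112) = 0.106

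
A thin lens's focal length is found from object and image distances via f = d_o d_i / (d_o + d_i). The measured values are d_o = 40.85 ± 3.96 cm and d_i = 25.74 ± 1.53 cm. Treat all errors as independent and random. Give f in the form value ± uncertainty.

15.79 ± 0.826 cm

∂f/∂d_o = (d_i/(d_o+d_i))² = 0.149;  ∂f/∂d_i = (d_o/(d_o+d_i))² = 0.376
δf = √((∂f/∂d_o · δd_o)² + (∂f/∂d_i · δd_i)²) = √(0.350 + 0.332) = 0.826 cm
f = 15.79 cm.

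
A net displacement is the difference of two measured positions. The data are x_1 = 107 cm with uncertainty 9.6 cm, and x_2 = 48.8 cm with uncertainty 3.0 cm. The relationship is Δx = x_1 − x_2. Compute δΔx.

Sums and differences: (δΔx)² = Σ (cᵢ δxᵢ)².
  (δx_1)² = 92.2;  (δx_2)² = 9.00
δΔx = √(101) = 10.1 cm

10.1 cm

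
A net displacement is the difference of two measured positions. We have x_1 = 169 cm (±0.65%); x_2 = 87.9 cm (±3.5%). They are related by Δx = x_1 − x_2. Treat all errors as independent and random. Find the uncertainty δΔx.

3.27 cm

Absolute uncertainties add in quadrature for a linear combination:
  (δx_1)² = 1.21;  (δx_2)² = 9.46
δΔx = √(10.7) = 3.27 cm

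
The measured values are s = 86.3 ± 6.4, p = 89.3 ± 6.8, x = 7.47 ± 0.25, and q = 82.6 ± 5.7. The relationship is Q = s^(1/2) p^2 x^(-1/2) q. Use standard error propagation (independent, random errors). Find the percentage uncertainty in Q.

For a monomial Q ∝ s^(1/2), p^2, x^(-1/2), q, fractional errors add in quadrature:
  (½·δs/s)² = (0.5×0.0742)² = 0.00137;  (2·δp/p)² = (2×0.0761)² = 0.0232;  (−½·δx/x)² = (-0.5×0.0335)² = 0.000280;  (1·δq/q)² = (1×0.0690)² = 0.00476
δQ/Q = √(0.0296) = 0.172

17.2%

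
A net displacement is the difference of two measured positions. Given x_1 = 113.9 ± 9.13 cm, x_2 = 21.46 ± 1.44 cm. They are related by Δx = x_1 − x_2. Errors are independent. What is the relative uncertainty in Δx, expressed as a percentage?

Sums and differences: (δΔx)² = Σ (cᵢ δxᵢ)².
  (δx_1)² = 83.4;  (δx_2)² = 2.07
δΔx = √(85.4) = 9.24 cm
Δx = 92.44 cm, so δΔx/Δx = 9.24/92.44 = 0.1000.

10.00%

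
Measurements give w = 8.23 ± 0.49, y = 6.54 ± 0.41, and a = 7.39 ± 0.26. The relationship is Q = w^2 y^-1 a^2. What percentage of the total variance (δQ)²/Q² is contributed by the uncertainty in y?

(δQ/Q)² = (2·δw/w)² + (-1·δy/y)² + (2·δa/a)²
  w term: (2×0.0595)² = 0.0142
  y term: (-1×0.0627)² = 0.00393
  a term: (2×0.0352)² = 0.00495
Total = 0.0231. Share from y = 0.00393/0.0231 = 0.170.

17.0%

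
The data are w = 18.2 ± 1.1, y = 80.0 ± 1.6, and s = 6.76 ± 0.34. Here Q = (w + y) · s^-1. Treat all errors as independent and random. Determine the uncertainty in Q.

0.785

Let u = w + y = 98.2. δu = √(δw² + δy²) = √(1.21 + 2.56) = 1.94, so δu/u = 0.0198.
Q is then a monomial in u, s:
δQ/Q = √((δu/u)² + (-1·δs/s)²) = √(0.000391 + 0.00253) = 0.0540
Q = 14.5, so δQ = 0.0540 × 14.5 = 0.785.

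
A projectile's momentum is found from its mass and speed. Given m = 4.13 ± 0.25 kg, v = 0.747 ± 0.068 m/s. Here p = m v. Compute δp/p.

Each factor contributes (exponent × relative error)² to (δp/p)²:
  (1·δm/m)² = (1×0.0605)² = 0.00366;  (1·δv/v)² = (1×0.0910)² = 0.00829
δp/p = √(0.0120) = 0.109

0.109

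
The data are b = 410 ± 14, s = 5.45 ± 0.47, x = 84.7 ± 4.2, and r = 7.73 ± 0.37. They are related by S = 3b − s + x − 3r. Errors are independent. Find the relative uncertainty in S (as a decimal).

0.0328

Each term contributes (cᵢ δxᵢ)² to (δS)²:
  (3·δb)² = 1760;  (δs)² = 0.221;  (δx)² = 17.6;  (3·δr)² = 1.23
δS = √(1780) = 42.2
S = 1290, so δS/S = 42.2/1290 = 0.0328.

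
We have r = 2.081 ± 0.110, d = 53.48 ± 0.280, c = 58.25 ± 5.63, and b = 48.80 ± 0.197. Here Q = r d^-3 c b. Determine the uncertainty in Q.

0.00431

For a monomial Q ∝ r, d^-3, c, b, fractional errors add in quadrature:
  (1·δr/r)² = (1×0.0529)² = 0.00279;  (-3·δd/d)² = (-3×0.00524)² = 0.000247;  (1·δc/c)² = (1×0.0967)² = 0.00934;  (1·δb/b)² = (1×0.00404)² = 1.63e-05
δQ/Q = √(0.0124) = 0.111
Q = 0.03867, so δQ = 0.111 × 0.03867 = 0.00431.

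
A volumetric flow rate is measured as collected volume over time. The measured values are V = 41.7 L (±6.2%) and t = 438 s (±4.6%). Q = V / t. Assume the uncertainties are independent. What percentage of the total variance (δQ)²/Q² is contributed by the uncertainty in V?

64.5%

(δQ/Q)² = (1·δV/V)² + (-1·δt/t)²
  V term: (1×0.0620)² = 0.00384
  t term: (-1×0.0460)² = 0.00212
Total = 0.00596. Share from V = 0.00384/0.00596 = 0.645.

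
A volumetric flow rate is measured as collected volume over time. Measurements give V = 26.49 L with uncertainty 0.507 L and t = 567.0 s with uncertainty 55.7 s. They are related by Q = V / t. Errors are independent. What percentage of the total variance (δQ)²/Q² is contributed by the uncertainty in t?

96.3%

(δQ/Q)² = (1·δV/V)² + (-1·δt/t)²
  V term: (1×0.0191)² = 0.000366
  t term: (-1×0.0982)² = 0.00965
Total = 0.0100. Share from t = 0.00965/0.0100 = 0.963.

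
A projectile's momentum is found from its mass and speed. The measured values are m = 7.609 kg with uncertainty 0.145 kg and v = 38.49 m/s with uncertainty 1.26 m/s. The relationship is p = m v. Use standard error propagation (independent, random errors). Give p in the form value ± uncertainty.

Products/powers → add relative errors in quadrature, weighted by exponent:
  (1·δm/m)² = (1×0.0191)² = 0.000363;  (1·δv/v)² = (1×0.0327)² = 0.00107
δp/p = √(0.00143) = 0.0379
p = 292.9 kg·m/s, so δp = 0.0379 × 292.9 = 11.1 kg·m/s.

292.9 ± 11.1 kg·m/s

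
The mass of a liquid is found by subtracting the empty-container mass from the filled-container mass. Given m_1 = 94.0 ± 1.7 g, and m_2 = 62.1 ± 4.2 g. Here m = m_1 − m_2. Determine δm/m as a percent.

For a sum/difference, combine absolute errors in quadrature:
  (δm_1)² = 2.89;  (δm_2)² = 17.6
δm = √(20.5) = 4.53 g
m = 31.9 g, so δm/m = 4.53/31.9 = 0.142.

14.2%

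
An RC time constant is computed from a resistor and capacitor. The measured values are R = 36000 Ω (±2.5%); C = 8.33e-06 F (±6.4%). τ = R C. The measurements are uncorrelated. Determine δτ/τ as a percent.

For a monomial τ ∝ R, C, fractional errors add in quadrature:
  (1·δR/R)² = (1×0.0250)² = 0.000625;  (1·δC/C)² = (1×0.0640)² = 0.00410
δτ/τ = √(0.00472) = 0.0687

6.87%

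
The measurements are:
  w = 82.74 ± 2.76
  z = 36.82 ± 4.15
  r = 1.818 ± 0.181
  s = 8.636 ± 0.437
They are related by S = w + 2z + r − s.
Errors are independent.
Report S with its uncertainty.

Absolute uncertainties add in quadrature for a linear combination:
  (δw)² = 7.62;  (2·δz)² = 68.9;  (δr)² = 0.0328;  (δs)² = 0.191
δS = √(76.7) = 8.76
S = 149.6.

149.6 ± 8.76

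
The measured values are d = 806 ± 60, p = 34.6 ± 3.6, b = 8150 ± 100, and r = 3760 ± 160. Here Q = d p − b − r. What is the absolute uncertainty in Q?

3570

Let w = d·p = 27900. δw/w = √((1·δd/d)² + (1·δp/p)²) = √(0.00554 + 0.0108) = 0.128, so δw = 3570.
Q = w − b − r: δQ = √(δw² + δb² + δr²) = √(1.27e+07 + 10000 + 25600) = 3570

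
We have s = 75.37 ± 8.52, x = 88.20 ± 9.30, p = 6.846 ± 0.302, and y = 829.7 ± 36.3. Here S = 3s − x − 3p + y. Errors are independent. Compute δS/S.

S is a linear combination, so absolute uncertainties add in quadrature:
  (3·δs)² = 653;  (δx)² = 86.5;  (3·δp)² = 0.821;  (δy)² = 1320
δS = √(2060) = 45.4
S = 947.1, so δS/S = 45.4/947.1 = 0.0479.

0.0479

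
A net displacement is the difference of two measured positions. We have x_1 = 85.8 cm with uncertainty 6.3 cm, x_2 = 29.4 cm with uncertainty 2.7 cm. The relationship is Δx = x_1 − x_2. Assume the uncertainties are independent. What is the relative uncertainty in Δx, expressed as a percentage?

Sums and differences: (δΔx)² = Σ (cᵢ δxᵢ)².
  (δx_1)² = 39.7;  (δx_2)² = 7.29
δΔx = √(47.0) = 6.85 cm
Δx = 56.4 cm, so δΔx/Δx = 6.85/56.4 = 0.122.

12.2%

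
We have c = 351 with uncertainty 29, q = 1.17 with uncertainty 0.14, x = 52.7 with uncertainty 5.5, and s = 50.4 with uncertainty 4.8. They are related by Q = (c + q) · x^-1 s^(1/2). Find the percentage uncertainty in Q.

Let u = c + q = 352. δu = √(δc² + δq²) = √(841 + 0.0196) = 29.0, so δu/u = 0.0823.
Q is then a monomial in u, x, s:
δQ/Q = √((δu/u)² + (-1·δx/x)² + (½·δs/s)²) = √(0.00678 + 0.0109 + 0.00227) = 0.141

14.1%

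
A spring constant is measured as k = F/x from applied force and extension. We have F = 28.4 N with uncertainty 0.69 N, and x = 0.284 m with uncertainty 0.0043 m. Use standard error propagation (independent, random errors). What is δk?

Each factor contributes (exponent × relative error)² to (δk/k)²:
  (1·δF/F)² = (1×0.0243)² = 0.000590;  (-1·δx/x)² = (-1×0.0151)² = 0.000229
δk/k = √(0.000820) = 0.0286
k = 100 N/m, so δk = 0.0286 × 100 = 2.86 N/m.

2.86 N/m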